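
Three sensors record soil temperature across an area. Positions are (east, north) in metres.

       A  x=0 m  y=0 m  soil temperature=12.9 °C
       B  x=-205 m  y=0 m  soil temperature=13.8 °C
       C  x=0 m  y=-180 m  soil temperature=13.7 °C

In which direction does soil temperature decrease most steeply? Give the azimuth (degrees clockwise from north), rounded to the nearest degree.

045°

∂T/∂x = (13.8 − 12.9) / (-205 − 0) = -0.004390
∂T/∂y = (13.7 − 12.9) / (-180 − 0) = -0.004444
Steepest decrease is along −∇f: components (+0.004390 E, +0.004444 N).
Azimuth = atan2(+0.004390, +0.004444) = 44.6° ≈ 045°.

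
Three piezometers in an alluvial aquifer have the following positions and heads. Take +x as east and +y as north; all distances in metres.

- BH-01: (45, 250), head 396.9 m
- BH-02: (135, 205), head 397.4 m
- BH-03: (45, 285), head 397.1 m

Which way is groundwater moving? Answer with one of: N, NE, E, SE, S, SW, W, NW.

Taking BH-01 as reference: BH-02−BH-01 = (90, -45, +0.5); BH-03−BH-01 = (0, 35, +0.2).
Determinant of the coordinate differences = 90·35 − 0·(-45) = 3150.
∂h/∂x = [(+0.5)·35 − (+0.2)·(-45)] / 3150 = +0.008413
∂h/∂y = [90·(+0.2) − 0·(+0.5)] / 3150 = +0.005714
Flow = −∇h = (-0.008413 east, -0.005714 north), which points southwest.

SW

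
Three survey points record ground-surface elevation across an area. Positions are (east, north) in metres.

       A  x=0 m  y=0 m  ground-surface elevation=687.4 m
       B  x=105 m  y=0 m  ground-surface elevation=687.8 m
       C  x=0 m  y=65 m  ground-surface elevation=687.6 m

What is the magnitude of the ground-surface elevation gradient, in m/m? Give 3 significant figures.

0.00490 m/m

∂z/∂x = (687.8 − 687.4) / (105 − 0) = +0.003810
∂z/∂y = (687.6 − 687.4) / (65 − 0) = +0.003077
|∇f| = √(0.003810² + 0.003077²) = 0.004897 m/m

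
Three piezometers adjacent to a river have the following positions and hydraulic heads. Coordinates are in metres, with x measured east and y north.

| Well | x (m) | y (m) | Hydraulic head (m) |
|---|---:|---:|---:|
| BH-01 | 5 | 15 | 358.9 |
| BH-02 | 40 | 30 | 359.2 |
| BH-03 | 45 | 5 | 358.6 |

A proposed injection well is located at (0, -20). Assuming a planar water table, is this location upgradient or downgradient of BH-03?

Taking BH-01 as reference: BH-02−BH-01 = (35, 15, +0.3); BH-03−BH-01 = (40, -10, -0.3).
Determinant of the coordinate differences = 35·(-10) − 40·15 = -950.
∂h/∂x = [(+0.3)·(-10) − (-0.3)·15] / -950 = -0.001579
∂h/∂y = [35·(-0.3) − 40·(+0.3)] / -950 = +0.02368
Head at (0, -20) = 358.9 + (-0.001579)·(-5) + (+0.02368)·(-35) = 358.08 m.
That is lower than the 358.6 m at BH-03, so the point is downgradient.

downgradient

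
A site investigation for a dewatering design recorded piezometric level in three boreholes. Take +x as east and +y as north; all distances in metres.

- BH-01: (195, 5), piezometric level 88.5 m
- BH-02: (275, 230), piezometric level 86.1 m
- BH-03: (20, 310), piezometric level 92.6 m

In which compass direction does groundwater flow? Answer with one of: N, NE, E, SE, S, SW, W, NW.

E

Three-point gradient (reference BH-01): Δ to BH-02 = (80, 225, -2.4), Δ to BH-03 = (-175, 305, +4.1).
∂h/∂x = -0.02594, ∂h/∂y = -0.001443 (det = 63775).
Flow = −∇h = (+0.02594 east, +0.001443 north), which points east.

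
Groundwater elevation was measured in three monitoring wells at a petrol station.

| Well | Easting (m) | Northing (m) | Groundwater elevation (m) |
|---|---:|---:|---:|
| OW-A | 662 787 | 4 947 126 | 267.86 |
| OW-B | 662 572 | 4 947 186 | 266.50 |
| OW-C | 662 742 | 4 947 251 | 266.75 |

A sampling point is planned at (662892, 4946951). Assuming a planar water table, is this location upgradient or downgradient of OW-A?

upgradient

Three-point gradient (reference OW-A): Δ to OW-B = (-215, 60, -1.36), Δ to OW-C = (-45, 125, -1.11).
∂h/∂x = +0.004277, ∂h/∂y = -0.007340 (det = -24175).
Head at (662892, 4946951) = 267.86 + (+0.004277)·(105) + (-0.007340)·(-175) = 269.59 m.
That is higher than the 267.86 m at OW-A, so the point is upgradient.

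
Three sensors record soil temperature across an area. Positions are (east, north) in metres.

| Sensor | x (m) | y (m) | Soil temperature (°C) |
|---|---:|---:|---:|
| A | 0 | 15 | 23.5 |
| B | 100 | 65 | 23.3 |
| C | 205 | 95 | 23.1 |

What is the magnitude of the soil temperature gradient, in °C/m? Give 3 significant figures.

Differences from A: to B (Δx, Δy, Δh) = (100, 50, -0.2); to C = (205, 80, -0.4).
Solve a·Δx + b·Δy = ΔT: det = 100·80 − 205·50 = -2250.
∂T/∂x = [(-0.2)·80 − (-0.4)·50] / -2250 = -0.001778
∂T/∂y = [100·(-0.4) − 205·(-0.2)] / -2250 = -0.0004444
|∇f| = √(-0.001778² + -0.0004444²) = 0.001833 °C/m

0.00183 °C/m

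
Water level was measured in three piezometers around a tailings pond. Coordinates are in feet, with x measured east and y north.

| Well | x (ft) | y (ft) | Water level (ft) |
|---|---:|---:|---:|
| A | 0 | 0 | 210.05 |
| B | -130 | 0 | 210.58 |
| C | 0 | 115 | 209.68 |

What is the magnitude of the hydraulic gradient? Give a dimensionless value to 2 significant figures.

0.0052

∂h/∂x = (210.58 − 210.05) / (-130 − 0) = -0.004077
∂h/∂y = (209.68 − 210.05) / (115 − 0) = -0.003217
|∇h| = √(-0.004077² + -0.003217²) = 0.005193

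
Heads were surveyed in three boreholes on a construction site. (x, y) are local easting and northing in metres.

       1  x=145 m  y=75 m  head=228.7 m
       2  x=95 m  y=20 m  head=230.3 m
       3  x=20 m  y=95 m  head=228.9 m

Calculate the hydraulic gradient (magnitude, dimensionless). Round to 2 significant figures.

0.025

Three-point gradient (reference 1): Δ to 2 = (-50, -55, +1.6), Δ to 3 = (-125, 20, +0.2).
∂h/∂x = -0.005460, ∂h/∂y = -0.02413 (det = -7875).
|∇h| = √(-0.005460² + -0.02413²) = 0.02474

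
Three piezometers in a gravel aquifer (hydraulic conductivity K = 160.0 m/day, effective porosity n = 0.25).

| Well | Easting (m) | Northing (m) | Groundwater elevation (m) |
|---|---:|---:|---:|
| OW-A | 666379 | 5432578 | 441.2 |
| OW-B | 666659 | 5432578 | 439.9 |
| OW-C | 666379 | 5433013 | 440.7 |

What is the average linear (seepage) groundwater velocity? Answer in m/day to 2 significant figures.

∂h/∂x = (439.9 − 441.2) / (666659 − 666379) = -0.004643
∂h/∂y = (440.7 − 441.2) / (5433013 − 5432578) = -0.001149
|∇h| = √(-0.004643² + -0.001149²) = 0.004783
Seepage velocity v = K·i/n = 160.0 × 0.004783 / 0.25 = 3.061 m/day.

3.1 m/day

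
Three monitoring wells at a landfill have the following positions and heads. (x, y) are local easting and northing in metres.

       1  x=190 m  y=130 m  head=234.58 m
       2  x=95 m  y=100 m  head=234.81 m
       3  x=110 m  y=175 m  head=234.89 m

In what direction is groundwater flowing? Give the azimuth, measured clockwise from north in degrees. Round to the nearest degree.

119°

Three-point gradient (reference 1): Δ to 2 = (-95, -30, +0.23), Δ to 3 = (-80, 45, +0.31).
∂h/∂x = -0.002944, ∂h/∂y = +0.001655 (det = -6675).
Flow direction (−∇h) has components (+0.002944 E, -0.001655 N).
Azimuth = atan2(E, N) = atan2(+0.002944, -0.001655) = 119.4° ≈ 119°.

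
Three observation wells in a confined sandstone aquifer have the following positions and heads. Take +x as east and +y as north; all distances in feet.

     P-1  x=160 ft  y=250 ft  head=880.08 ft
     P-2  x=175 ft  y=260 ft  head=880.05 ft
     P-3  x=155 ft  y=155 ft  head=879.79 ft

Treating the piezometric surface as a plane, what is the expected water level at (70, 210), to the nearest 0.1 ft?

Taking P-1 as reference: P-2−P-1 = (15, 10, -0.03); P-3−P-1 = (-5, -95, -0.29).
Determinant of the coordinate differences = 15·(-95) − (-5)·10 = -1375.
∂h/∂x = [(-0.03)·(-95) − (-0.29)·10] / -1375 = -0.004182
∂h/∂y = [15·(-0.29) − (-5)·(-0.03)] / -1375 = +0.003273
h(70, 210) = 880.08 + (-0.004182)·(-90) + (+0.003273)·(-40) = 880.08 +0.376 -0.131 = 880.325 ft.

880.3 ft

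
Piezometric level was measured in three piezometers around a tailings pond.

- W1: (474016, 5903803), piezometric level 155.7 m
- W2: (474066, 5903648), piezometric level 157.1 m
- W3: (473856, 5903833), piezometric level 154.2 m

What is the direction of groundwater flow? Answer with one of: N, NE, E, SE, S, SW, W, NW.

Differences from W1: to W2 (Δx, Δy, Δh) = (50, -155, +1.4); to W3 = (-160, 30, -1.5).
Determinant of the coordinate differences = 50·30 − (-160)·(-155) = -23300.
∂h/∂x = [(+1.4)·30 − (-1.5)·(-155)] / -23300 = +0.008176
∂h/∂y = [50·(-1.5) − (-160)·(+1.4)] / -23300 = -0.006395
Flow = −∇h = (-0.008176 east, +0.006395 north), which points northwest.

NW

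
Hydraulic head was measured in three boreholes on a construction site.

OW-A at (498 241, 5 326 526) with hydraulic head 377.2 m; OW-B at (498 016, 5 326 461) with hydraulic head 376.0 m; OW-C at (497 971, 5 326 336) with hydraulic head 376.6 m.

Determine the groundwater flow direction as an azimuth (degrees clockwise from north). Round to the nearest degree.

Three-point gradient (reference OW-A): Δ to OW-B = (-225, -65, -1.2), Δ to OW-C = (-270, -190, -0.6).
∂h/∂x = +0.007500, ∂h/∂y = -0.007500 (det = 25200).
Flow direction (−∇h) has components (-0.007500 E, +0.007500 N).
Azimuth = atan2(E, N) = atan2(-0.007500, +0.007500) = 315.0° ≈ 315°.

315°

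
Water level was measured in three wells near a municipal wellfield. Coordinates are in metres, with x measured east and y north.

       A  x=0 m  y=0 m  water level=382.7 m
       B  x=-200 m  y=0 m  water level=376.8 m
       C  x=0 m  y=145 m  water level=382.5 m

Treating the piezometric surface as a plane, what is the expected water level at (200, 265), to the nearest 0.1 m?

∂h/∂x = (376.8 − 382.7) / (-200 − 0) = +0.02950
∂h/∂y = (382.5 − 382.7) / (145 − 0) = -0.001379
h(200, 265) = 382.7 + (+0.02950)·(200) + (-0.001379)·(265) = 382.7 +5.900 -0.366 = 388.234 m.

388.2 m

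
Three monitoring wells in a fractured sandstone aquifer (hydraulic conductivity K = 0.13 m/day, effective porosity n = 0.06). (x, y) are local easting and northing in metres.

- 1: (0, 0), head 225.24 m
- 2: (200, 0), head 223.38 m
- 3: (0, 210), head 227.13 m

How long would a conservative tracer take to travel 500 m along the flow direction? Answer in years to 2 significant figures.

∂h/∂x = (223.38 − 225.24) / (200 − 0) = -0.009300
∂h/∂y = (227.13 − 225.24) / (210 − 0) = +0.009000
|∇h| = √(-0.009300² + 0.009000²) = 0.01294
Seepage velocity v = K·i/n = 0.13 × 0.01294 / 0.06 = 0.02804 m/day.
t = 500 / 0.02804 = 1.783e+04 days = 48.8 years.

49 years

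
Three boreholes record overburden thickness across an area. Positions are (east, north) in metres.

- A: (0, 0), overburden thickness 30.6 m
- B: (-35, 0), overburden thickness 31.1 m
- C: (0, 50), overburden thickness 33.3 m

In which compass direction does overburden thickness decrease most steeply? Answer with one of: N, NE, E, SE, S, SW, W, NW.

∂d/∂x = (31.1 − 30.6) / (-35 − 0) = -0.01429
∂d/∂y = (33.3 − 30.6) / (50 − 0) = +0.05400
Steepest decrease is along −∇f = (+0.01429 E, -0.05400 N) → south.

S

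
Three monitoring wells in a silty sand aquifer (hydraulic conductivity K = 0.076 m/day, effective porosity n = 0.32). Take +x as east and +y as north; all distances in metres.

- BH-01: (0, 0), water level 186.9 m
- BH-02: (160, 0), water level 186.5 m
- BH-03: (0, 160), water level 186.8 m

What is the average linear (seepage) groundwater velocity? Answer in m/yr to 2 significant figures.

0.22 m/yr

∂h/∂x = (186.5 − 186.9) / (160 − 0) = -0.002500
∂h/∂y = (186.8 − 186.9) / (160 − 0) = -0.0006250
|∇h| = √(-0.002500² + -0.0006250²) = 0.002577
Seepage velocity v = K·i/n = 0.076 × 0.002577 / 0.32 = 0.000612 m/day = 0.2235 m/yr.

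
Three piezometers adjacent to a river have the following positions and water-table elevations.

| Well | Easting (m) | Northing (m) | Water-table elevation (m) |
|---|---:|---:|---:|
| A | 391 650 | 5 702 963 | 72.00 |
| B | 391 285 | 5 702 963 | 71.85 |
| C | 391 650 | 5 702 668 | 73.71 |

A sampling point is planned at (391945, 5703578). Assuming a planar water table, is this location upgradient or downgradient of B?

downgradient

∂h/∂x = (71.85 − 72.00) / (391285 − 391650) = +0.0004110
∂h/∂y = (73.71 − 72.00) / (5702668 − 5702963) = -0.005797
Head at (391945, 5703578) = 72.00 + (+0.0004110)·(295) + (-0.005797)·(615) = 68.56 m.
That is lower than the 71.85 m at B, so the point is downgradient.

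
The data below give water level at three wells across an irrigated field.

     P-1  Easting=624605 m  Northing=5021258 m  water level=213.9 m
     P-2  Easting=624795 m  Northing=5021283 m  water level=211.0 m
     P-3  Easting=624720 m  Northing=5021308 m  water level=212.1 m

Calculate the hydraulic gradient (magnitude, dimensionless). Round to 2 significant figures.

With h = a·x + b·y + c and P-1 as origin, the differences give:
  190·a + 25·b = -2.9
  115·a + 50·b = -1.8
Eliminate b (×50 and ×25, subtract): 6625·a = -100.00 → a = ∂h/∂x = -0.01509
Back-substitute: b = ∂h/∂y = -0.001283.
|∇h| = √(-0.01509² + -0.001283²) = 0.01514

0.015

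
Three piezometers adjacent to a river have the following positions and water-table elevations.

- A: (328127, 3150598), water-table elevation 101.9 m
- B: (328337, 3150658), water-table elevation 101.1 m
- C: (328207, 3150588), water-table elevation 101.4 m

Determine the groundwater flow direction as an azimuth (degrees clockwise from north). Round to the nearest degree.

137°

Taking A as reference: B−A = (210, 60, -0.8); C−A = (80, -10, -0.5).
Solve a·Δx + b·Δy = Δh: det = 210·(-10) − 80·60 = -6900.
∂h/∂x = [(-0.8)·(-10) − (-0.5)·60] / -6900 = -0.005507
∂h/∂y = [210·(-0.5) − 80·(-0.8)] / -6900 = +0.005942
Flow direction (−∇h) has components (+0.005507 E, -0.005942 N).
Azimuth = atan2(E, N) = atan2(+0.005507, -0.005942) = 137.2° ≈ 137°.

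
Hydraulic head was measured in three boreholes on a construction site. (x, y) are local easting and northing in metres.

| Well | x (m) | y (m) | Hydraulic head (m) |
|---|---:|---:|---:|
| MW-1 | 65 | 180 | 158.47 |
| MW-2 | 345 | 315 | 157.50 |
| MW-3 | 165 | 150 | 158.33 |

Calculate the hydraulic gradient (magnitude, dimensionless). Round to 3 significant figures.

Differences from MW-1: to MW-2 (Δx, Δy, Δh) = (280, 135, -0.97); to MW-3 = (100, -30, -0.14).
Solve a·Δx + b·Δy = Δh: det = 280·(-30) − 100·135 = -21900.
∂h/∂x = [(-0.97)·(-30) − (-0.14)·135] / -21900 = -0.002192
∂h/∂y = [280·(-0.14) − 100·(-0.97)] / -21900 = -0.002639
|∇h| = √(-0.002192² + -0.002639²) = 0.003431

0.00343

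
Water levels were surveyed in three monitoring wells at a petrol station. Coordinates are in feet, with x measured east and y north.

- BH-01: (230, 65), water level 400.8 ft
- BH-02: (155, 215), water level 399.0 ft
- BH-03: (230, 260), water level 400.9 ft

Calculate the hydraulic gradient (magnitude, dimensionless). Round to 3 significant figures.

With h = a·x + b·y + c and BH-01 as origin, the differences give:
  (-75)·a + 150·b = -1.8
  0·a + 195·b = +0.1
Eliminate b (×195 and ×150, subtract): -14625·a = -366.00 → a = ∂h/∂x = +0.02503
Back-substitute: b = ∂h/∂y = +0.0005128.
|∇h| = √(0.02503² + 0.0005128²) = 0.02504

0.0250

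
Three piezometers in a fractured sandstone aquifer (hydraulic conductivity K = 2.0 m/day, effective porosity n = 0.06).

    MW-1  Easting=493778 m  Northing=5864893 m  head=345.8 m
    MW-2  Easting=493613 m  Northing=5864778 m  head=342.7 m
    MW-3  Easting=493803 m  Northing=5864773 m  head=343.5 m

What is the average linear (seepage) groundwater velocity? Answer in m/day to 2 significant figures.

0.69 m/day

Differences from MW-1: to MW-2 (Δx, Δy, Δh) = (-165, -115, -3.1); to MW-3 = (25, -120, -2.3).
Determinant of the coordinate differences = (-165)·(-120) − 25·(-115) = 22675.
∂h/∂x = [(-3.1)·(-120) − (-2.3)·(-115)] / 22675 = +0.004741
∂h/∂y = [(-165)·(-2.3) − 25·(-3.1)] / 22675 = +0.02015
|∇h| = √(0.004741² + 0.02015²) = 0.0207
Seepage velocity v = K·i/n = 2.0 × 0.0207 / 0.06 = 0.69 m/day.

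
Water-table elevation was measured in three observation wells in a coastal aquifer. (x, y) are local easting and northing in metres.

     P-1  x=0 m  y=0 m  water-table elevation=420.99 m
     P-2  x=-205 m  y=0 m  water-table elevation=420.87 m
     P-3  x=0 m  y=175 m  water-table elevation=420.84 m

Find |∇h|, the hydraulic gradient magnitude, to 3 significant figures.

0.00104

∂h/∂x = (420.87 − 420.99) / (-205 − 0) = +0.0005854
∂h/∂y = (420.84 − 420.99) / (175 − 0) = -0.0008571
|∇h| = √(0.0005854² + -0.0008571²) = 0.001038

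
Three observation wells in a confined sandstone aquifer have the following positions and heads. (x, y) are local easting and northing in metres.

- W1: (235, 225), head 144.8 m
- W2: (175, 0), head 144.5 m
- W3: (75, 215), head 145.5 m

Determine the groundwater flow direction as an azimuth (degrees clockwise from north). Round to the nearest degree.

119°

With h = a·x + b·y + c and W1 as origin, the differences give:
  (-60)·a + (-225)·b = -0.3
  (-160)·a + (-10)·b = +0.7
Eliminate b (×(-10) and ×(-225), subtract): -35400·a = 160.50 → a = ∂h/∂x = -0.004534
Back-substitute: b = ∂h/∂y = +0.002542.
Flow direction (−∇h) has components (+0.004534 E, -0.002542 N).
Azimuth = atan2(E, N) = atan2(+0.004534, -0.002542) = 119.3° ≈ 119°.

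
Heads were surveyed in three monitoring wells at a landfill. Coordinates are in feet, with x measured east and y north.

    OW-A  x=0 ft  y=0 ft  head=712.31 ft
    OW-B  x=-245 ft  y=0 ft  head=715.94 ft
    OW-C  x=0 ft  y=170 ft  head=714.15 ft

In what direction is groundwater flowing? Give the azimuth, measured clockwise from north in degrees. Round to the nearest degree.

∂h/∂x = (715.94 − 712.31) / (-245 − 0) = -0.01482
∂h/∂y = (714.15 − 712.31) / (170 − 0) = +0.01082
Flow direction (−∇h) has components (+0.01482 E, -0.01082 N).
Azimuth = atan2(E, N) = atan2(+0.01482, -0.01082) = 126.1° ≈ 126°.

126°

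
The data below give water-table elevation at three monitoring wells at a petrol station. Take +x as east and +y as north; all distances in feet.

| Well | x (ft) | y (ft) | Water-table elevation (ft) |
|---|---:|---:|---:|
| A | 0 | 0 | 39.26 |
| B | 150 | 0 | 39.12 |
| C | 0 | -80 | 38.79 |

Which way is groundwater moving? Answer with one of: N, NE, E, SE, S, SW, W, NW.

S

∂h/∂x = (39.12 − 39.26) / (150 − 0) = -0.0009333
∂h/∂y = (38.79 − 39.26) / (-80 − 0) = +0.005875
Flow = −∇h = (+0.0009333 east, -0.005875 north), which points south.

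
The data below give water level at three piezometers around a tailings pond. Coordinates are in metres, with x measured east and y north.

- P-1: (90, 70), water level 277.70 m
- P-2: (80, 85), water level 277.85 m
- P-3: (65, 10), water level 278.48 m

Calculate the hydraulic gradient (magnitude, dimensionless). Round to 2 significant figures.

0.022

Differences from P-1: to P-2 (Δx, Δy, Δh) = (-10, 15, +0.15); to P-3 = (-25, -60, +0.78).
Solve a·Δx + b·Δy = Δh: det = (-10)·(-60) − (-25)·15 = 975.
∂h/∂x = [(+0.15)·(-60) − (+0.78)·15] / 975 = -0.02123
∂h/∂y = [(-10)·(+0.78) − (-25)·(+0.15)] / 975 = -0.004154
|∇h| = √(-0.02123² + -0.004154²) = 0.02163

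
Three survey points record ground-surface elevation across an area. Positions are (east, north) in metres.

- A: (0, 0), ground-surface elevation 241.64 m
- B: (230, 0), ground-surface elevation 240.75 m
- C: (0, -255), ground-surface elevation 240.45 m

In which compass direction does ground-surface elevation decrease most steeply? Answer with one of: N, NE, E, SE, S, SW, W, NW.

SE

∂z/∂x = (240.75 − 241.64) / (230 − 0) = -0.003870
∂z/∂y = (240.45 − 241.64) / (-255 − 0) = +0.004667
Steepest decrease is along −∇f = (+0.003870 E, -0.004667 N) → southeast.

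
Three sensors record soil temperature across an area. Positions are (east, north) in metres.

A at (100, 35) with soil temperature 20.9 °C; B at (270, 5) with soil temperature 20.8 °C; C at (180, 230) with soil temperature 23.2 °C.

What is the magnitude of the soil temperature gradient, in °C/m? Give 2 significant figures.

With T = a·x + b·y + c and A as origin, the differences give:
  170·a + (-30)·b = -0.1
  80·a + 195·b = +2.3
Eliminate b (×195 and ×(-30), subtract): 35550·a = 49.50 → a = ∂T/∂x = +0.001392
Back-substitute: b = ∂T/∂y = +0.01122.
|∇f| = √(0.001392² + 0.01122²) = 0.01131 °C/m

0.011 °C/m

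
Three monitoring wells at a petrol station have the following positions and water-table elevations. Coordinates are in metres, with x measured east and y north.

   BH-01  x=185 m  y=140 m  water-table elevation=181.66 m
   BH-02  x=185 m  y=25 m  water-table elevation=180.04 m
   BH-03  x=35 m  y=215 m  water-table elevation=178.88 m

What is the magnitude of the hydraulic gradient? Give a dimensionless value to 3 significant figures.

Differences from BH-01: to BH-02 (Δx, Δy, Δh) = (0, -115, -1.62); to BH-03 = (-150, 75, -2.78).
Determinant of the coordinate differences = 0·75 − (-150)·(-115) = -17250.
∂h/∂x = [(-1.62)·75 − (-2.78)·(-115)] / -17250 = +0.02558
∂h/∂y = [0·(-2.78) − (-150)·(-1.62)] / -17250 = +0.01409
|∇h| = √(0.02558² + 0.01409²) = 0.0292

0.0292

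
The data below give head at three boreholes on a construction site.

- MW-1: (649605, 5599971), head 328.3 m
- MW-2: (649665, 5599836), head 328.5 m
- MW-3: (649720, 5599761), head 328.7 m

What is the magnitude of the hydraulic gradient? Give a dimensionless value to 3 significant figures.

0.00412

With h = a·x + b·y + c and MW-1 as origin, the differences give:
  60·a + (-135)·b = +0.2
  115·a + (-210)·b = +0.4
Eliminate b (×(-210) and ×(-135), subtract): 2925·a = 12.00 → a = ∂h/∂x = +0.004103
Back-substitute: b = ∂h/∂y = +0.0003419.
|∇h| = √(0.004103² + 0.0003419²) = 0.004117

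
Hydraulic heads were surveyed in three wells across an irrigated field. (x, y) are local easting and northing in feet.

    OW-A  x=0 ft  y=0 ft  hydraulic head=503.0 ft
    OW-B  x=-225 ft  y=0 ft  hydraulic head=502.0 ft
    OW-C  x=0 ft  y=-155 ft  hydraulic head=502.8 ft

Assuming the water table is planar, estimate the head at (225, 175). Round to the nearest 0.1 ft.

∂h/∂x = (502.0 − 503.0) / (-225 − 0) = +0.004444
∂h/∂y = (502.8 − 503.0) / (-155 − 0) = +0.001290
h(225, 175) = 503.0 + (+0.004444)·(225) + (+0.001290)·(175) = 503.0 +1.000 +0.226 = 504.226 ft.

504.2 ft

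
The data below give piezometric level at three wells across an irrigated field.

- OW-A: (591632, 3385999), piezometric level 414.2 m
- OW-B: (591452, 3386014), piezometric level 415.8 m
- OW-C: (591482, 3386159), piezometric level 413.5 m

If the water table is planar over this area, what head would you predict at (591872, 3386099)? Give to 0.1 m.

410.4 m

With h = a·x + b·y + c and OW-A as origin, the differences give:
  (-180)·a + 15·b = +1.6
  (-150)·a + 160·b = -0.7
Eliminate b (×160 and ×15, subtract): -26550·a = 266.50 → a = ∂h/∂x = -0.01004
Back-substitute: b = ∂h/∂y = -0.01379.
h(591872, 3386099) = 414.2 + (-0.01004)·(240) + (-0.01379)·(100) = 414.2 -2.409 -1.379 = 410.412 m.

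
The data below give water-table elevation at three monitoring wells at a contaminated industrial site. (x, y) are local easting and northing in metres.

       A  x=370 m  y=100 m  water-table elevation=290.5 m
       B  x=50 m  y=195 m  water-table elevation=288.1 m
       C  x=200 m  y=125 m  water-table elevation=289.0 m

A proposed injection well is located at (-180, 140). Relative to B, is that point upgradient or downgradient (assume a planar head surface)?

downgradient

Taking A as reference: B−A = (-320, 95, -2.4); C−A = (-170, 25, -1.5).
Solve a·Δx + b·Δy = Δh: det = (-320)·25 − (-170)·95 = 8150.
∂h/∂x = [(-2.4)·25 − (-1.5)·95] / 8150 = +0.01012
∂h/∂y = [(-320)·(-1.5) − (-170)·(-2.4)] / 8150 = +0.008834
Head at (-180, 140) = 290.5 + (+0.01012)·(-550) + (+0.008834)·(40) = 285.29 m.
That is lower than the 288.1 m at B, so the point is downgradient.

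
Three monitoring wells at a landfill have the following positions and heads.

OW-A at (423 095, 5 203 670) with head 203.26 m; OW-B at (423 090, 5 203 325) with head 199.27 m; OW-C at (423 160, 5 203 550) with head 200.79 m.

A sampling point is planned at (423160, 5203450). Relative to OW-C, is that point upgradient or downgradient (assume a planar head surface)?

Taking OW-A as reference: OW-B−OW-A = (-5, -345, -3.99); OW-C−OW-A = (65, -120, -2.47).
Determinant of the coordinate differences = (-5)·(-120) − 65·(-345) = 23025.
∂h/∂x = [(-3.99)·(-120) − (-2.47)·(-345)] / 23025 = -0.01621
∂h/∂y = [(-5)·(-2.47) − 65·(-3.99)] / 23025 = +0.01180
Head at (423160, 5203450) = 203.26 + (-0.01621)·(65) + (+0.01180)·(-220) = 199.61 m.
That is lower than the 200.79 m at OW-C, so the point is downgradient.

downgradient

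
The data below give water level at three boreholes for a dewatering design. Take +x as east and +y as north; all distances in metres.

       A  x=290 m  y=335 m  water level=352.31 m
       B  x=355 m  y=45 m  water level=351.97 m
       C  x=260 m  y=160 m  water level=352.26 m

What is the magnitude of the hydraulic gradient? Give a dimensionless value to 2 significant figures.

With h = a·x + b·y + c and A as origin, the differences give:
  65·a + (-290)·b = -0.34
  (-30)·a + (-175)·b = -0.05
Eliminate b (×(-175) and ×(-290), subtract): -20075·a = 45.000 → a = ∂h/∂x = -0.002242
Back-substitute: b = ∂h/∂y = +0.0006700.
|∇h| = √(-0.002242² + 0.0006700²) = 0.00234

0.0023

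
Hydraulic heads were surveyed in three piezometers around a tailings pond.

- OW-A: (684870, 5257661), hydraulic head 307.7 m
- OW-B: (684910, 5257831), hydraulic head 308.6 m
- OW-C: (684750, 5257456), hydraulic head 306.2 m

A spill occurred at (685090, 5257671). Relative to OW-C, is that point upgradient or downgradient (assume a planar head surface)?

upgradient

With h = a·x + b·y + c and OW-A as origin, the differences give:
  40·a + 170·b = +0.9
  (-120)·a + (-205)·b = -1.5
Eliminate b (×(-205) and ×170, subtract): 12200·a = 70.50 → a = ∂h/∂x = +0.005779
Back-substitute: b = ∂h/∂y = +0.003934.
Head at (685090, 5257671) = 307.7 + (+0.005779)·(220) + (+0.003934)·(10) = 309.01 m.
That is higher than the 306.2 m at OW-C, so the point is upgradient.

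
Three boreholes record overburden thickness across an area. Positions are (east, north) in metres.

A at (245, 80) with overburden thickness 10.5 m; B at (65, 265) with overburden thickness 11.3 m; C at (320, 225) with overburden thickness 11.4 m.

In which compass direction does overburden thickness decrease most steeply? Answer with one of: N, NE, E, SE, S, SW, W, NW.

S

Taking A as reference: B−A = (-180, 185, +0.8); C−A = (75, 145, +0.9).
Solve a·Δx + b·Δy = Δd: det = (-180)·145 − 75·185 = -39975.
∂d/∂x = [(+0.8)·145 − (+0.9)·185] / -39975 = +0.001263
∂d/∂y = [(-180)·(+0.9) − 75·(+0.8)] / -39975 = +0.005553
Steepest decrease is along −∇f = (-0.001263 E, -0.005553 N) → south.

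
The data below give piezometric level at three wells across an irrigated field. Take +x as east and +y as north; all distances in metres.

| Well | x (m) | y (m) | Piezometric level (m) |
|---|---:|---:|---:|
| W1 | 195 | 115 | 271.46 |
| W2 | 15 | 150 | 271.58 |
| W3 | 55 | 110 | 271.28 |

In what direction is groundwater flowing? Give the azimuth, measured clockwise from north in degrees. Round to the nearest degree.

187°

With h = a·x + b·y + c and W1 as origin, the differences give:
  (-180)·a + 35·b = +0.12
  (-140)·a + (-5)·b = -0.18
Eliminate b (×(-5) and ×35, subtract): 5800·a = 5.700 → a = ∂h/∂x = +0.0009828
Back-substitute: b = ∂h/∂y = +0.008483.
Flow direction (−∇h) has components (-0.0009828 E, -0.008483 N).
Azimuth = atan2(E, N) = atan2(-0.0009828, -0.008483) = 186.6° ≈ 187°.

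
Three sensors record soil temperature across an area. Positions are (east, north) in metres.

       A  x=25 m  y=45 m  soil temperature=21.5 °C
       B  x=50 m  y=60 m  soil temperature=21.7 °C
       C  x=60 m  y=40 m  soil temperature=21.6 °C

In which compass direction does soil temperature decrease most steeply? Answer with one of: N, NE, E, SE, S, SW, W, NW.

Taking A as reference: B−A = (25, 15, +0.2); C−A = (35, -5, +0.1).
Solve a·Δx + b·Δy = ΔT: det = 25·(-5) − 35·15 = -650.
∂T/∂x = [(+0.2)·(-5) − (+0.1)·15] / -650 = +0.003846
∂T/∂y = [25·(+0.1) − 35·(+0.2)] / -650 = +0.006923
Steepest decrease is along −∇f = (-0.003846 E, -0.006923 N) → southwest.

SW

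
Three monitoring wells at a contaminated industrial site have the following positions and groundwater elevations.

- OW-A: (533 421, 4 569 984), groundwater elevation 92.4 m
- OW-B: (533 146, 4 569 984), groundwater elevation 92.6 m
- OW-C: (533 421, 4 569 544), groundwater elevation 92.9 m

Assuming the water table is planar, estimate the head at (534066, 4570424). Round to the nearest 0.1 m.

∂h/∂x = (92.6 − 92.4) / (533146 − 533421) = -0.0007273
∂h/∂y = (92.9 − 92.4) / (4569544 − 4569984) = -0.001136
h(534066, 4570424) = 92.4 + (-0.0007273)·(645) + (-0.001136)·(440) = 92.4 -0.469 -0.500 = 91.431 m.

91.4 m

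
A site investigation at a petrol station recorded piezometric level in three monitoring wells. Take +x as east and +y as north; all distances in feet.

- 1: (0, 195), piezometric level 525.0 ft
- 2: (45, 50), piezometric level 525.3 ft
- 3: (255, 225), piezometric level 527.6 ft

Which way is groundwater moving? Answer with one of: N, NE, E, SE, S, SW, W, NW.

Taking 1 as reference: 2−1 = (45, -145, +0.3); 3−1 = (255, 30, +2.6).
Solve a·Δx + b·Δy = Δh: det = 45·30 − 255·(-145) = 38325.
∂h/∂x = [(+0.3)·30 − (+2.6)·(-145)] / 38325 = +0.01007
∂h/∂y = [45·(+2.6) − 255·(+0.3)] / 38325 = +0.001057
Flow = −∇h = (-0.01007 east, -0.001057 north), which points west.

W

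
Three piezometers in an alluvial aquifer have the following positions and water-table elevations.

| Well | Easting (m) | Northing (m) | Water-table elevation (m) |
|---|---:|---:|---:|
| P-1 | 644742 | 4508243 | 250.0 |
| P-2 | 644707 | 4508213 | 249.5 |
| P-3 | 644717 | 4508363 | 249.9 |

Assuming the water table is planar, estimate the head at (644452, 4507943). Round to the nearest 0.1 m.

Three-point gradient (reference P-1): Δ to P-2 = (-35, -30, -0.5), Δ to P-3 = (-25, 120, -0.1).
∂h/∂x = +0.01273, ∂h/∂y = +0.001818 (det = -4950).
h(644452, 4507943) = 250.0 + (+0.01273)·(-290) + (+0.001818)·(-300) = 250.0 -3.691 -0.545 = 245.764 m.

245.8 m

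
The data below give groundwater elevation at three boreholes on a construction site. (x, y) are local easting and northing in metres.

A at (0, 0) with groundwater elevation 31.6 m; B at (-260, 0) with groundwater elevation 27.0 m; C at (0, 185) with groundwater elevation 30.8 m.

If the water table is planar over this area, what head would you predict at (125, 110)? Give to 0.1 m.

33.3 m

∂h/∂x = (27.0 − 31.6) / (-260 − 0) = +0.01769
∂h/∂y = (30.8 − 31.6) / (185 − 0) = -0.004324
h(125, 110) = 31.6 + (+0.01769)·(125) + (-0.004324)·(110) = 31.6 +2.212 -0.476 = 33.336 m.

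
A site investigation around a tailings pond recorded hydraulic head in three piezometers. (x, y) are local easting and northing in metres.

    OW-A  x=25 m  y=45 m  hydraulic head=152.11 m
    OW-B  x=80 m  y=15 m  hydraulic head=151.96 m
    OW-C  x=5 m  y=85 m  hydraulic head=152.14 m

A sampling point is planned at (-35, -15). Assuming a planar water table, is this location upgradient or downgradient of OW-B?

upgradient

Differences from OW-A: to OW-B (Δx, Δy, Δh) = (55, -30, -0.15); to OW-C = (-20, 40, +0.03).
Solve a·Δx + b·Δy = Δh: det = 55·40 − (-20)·(-30) = 1600.
∂h/∂x = [(-0.15)·40 − (+0.03)·(-30)] / 1600 = -0.003188
∂h/∂y = [55·(+0.03) − (-20)·(-0.15)] / 1600 = -0.0008438
Head at (-35, -15) = 152.11 + (-0.003188)·(-60) + (-0.0008438)·(-60) = 152.35 m.
That is higher than the 151.96 m at OW-B, so the point is upgradient.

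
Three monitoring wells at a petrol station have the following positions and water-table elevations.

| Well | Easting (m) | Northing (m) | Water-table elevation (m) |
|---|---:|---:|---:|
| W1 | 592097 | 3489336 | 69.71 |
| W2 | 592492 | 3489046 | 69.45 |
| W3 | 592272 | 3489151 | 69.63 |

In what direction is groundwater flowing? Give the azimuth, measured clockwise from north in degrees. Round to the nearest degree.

061°

With h = a·x + b·y + c and W1 as origin, the differences give:
  395·a + (-290)·b = -0.26
  175·a + (-185)·b = -0.08
Eliminate b (×(-185) and ×(-290), subtract): -22325·a = 24.900 → a = ∂h/∂x = -0.001115
Back-substitute: b = ∂h/∂y = -0.0006226.
Flow direction (−∇h) has components (+0.001115 E, +0.0006226 N).
Azimuth = atan2(E, N) = atan2(+0.001115, +0.0006226) = 60.8° ≈ 061°.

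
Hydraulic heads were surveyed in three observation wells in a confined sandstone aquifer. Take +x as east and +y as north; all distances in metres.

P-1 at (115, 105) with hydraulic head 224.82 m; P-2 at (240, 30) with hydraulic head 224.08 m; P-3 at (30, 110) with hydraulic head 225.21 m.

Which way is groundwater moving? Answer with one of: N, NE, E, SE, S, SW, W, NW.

With h = a·x + b·y + c and P-1 as origin, the differences give:
  125·a + (-75)·b = -0.74
  (-85)·a + 5·b = +0.39
Eliminate b (×5 and ×(-75), subtract): -5750·a = 25.550 → a = ∂h/∂x = -0.004443
Back-substitute: b = ∂h/∂y = +0.002461.
Flow = −∇h = (+0.004443 east, -0.002461 north), which points southeast.

SE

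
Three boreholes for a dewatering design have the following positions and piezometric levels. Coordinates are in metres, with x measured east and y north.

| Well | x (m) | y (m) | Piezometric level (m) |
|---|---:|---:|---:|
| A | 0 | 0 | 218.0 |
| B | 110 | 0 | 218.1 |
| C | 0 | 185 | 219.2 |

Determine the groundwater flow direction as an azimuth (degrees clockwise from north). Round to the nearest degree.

188°

∂h/∂x = (218.1 − 218.0) / (110 − 0) = +0.0009091
∂h/∂y = (219.2 − 218.0) / (185 − 0) = +0.006486
Flow direction (−∇h) has components (-0.0009091 E, -0.006486 N).
Azimuth = atan2(E, N) = atan2(-0.0009091, -0.006486) = 188.0° ≈ 188°.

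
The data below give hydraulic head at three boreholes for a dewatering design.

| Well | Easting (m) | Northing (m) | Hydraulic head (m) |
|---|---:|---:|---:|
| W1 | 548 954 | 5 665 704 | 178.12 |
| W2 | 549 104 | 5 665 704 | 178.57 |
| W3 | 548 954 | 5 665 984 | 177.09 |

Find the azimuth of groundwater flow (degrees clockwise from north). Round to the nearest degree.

321°

∂h/∂x = (178.57 − 178.12) / (549104 − 548954) = +0.003000
∂h/∂y = (177.09 − 178.12) / (5665984 − 5665704) = -0.003679
Flow direction (−∇h) has components (-0.003000 E, +0.003679 N).
Azimuth = atan2(E, N) = atan2(-0.003000, +0.003679) = 320.8° ≈ 321°.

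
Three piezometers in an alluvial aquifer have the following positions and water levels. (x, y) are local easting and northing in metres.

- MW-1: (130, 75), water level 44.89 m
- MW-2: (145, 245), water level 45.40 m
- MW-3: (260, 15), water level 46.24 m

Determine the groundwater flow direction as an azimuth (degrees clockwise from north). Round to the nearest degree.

Three-point gradient (reference MW-1): Δ to MW-2 = (15, 170, +0.51), Δ to MW-3 = (130, -60, +1.35).
∂h/∂x = +0.01131, ∂h/∂y = +0.002002 (det = -23000).
Flow direction (−∇h) has components (-0.01131 E, -0.002002 N).
Azimuth = atan2(E, N) = atan2(-0.01131, -0.002002) = 260.0° ≈ 260°.

260°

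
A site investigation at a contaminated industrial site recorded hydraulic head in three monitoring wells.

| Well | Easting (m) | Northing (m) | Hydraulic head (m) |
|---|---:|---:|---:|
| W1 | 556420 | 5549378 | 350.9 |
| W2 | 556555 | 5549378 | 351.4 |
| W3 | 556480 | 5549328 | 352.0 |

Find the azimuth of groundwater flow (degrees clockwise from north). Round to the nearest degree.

With h = a·x + b·y + c and W1 as origin, the differences give:
  135·a + 0·b = +0.5
  60·a + (-50)·b = +1.1
Eliminate b (×(-50) and ×0, subtract): -6750·a = -25.00 → a = ∂h/∂x = +0.003704
Back-substitute: b = ∂h/∂y = -0.01756.
Flow direction (−∇h) has components (-0.003704 E, +0.01756 N).
Azimuth = atan2(E, N) = atan2(-0.003704, +0.01756) = 348.1° ≈ 348°.

348°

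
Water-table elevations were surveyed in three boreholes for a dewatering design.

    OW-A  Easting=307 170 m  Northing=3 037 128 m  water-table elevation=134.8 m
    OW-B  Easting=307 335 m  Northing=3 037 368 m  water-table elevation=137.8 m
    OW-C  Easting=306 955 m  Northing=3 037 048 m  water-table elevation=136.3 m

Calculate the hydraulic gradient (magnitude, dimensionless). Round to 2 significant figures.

0.028

With h = a·x + b·y + c and OW-A as origin, the differences give:
  165·a + 240·b = +3.0
  (-215)·a + (-80)·b = +1.5
Eliminate b (×(-80) and ×240, subtract): 38400·a = -600.00 → a = ∂h/∂x = -0.01562
Back-substitute: b = ∂h/∂y = +0.02324.
|∇h| = √(-0.01562² + 0.02324²) = 0.028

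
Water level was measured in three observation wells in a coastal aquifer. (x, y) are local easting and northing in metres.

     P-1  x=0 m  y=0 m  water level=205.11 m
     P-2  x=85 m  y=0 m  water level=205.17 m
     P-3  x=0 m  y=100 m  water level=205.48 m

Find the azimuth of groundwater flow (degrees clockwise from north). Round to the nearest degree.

191°

∂h/∂x = (205.17 − 205.11) / (85 − 0) = +0.0007059
∂h/∂y = (205.48 − 205.11) / (100 − 0) = +0.003700
Flow direction (−∇h) has components (-0.0007059 E, -0.003700 N).
Azimuth = atan2(E, N) = atan2(-0.0007059, -0.003700) = 190.8° ≈ 191°.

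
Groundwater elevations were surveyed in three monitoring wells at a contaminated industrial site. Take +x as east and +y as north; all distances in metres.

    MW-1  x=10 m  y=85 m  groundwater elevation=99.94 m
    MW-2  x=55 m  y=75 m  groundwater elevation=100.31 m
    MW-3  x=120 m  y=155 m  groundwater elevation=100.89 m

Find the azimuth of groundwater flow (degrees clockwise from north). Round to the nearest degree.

Three-point gradient (reference MW-1): Δ to MW-2 = (45, -10, +0.37), Δ to MW-3 = (110, 70, +0.95).
∂h/∂x = +0.008329, ∂h/∂y = +0.0004824 (det = 4250).
Flow direction (−∇h) has components (-0.008329 E, -0.0004824 N).
Azimuth = atan2(E, N) = atan2(-0.008329, -0.0004824) = 266.7° ≈ 267°.

267°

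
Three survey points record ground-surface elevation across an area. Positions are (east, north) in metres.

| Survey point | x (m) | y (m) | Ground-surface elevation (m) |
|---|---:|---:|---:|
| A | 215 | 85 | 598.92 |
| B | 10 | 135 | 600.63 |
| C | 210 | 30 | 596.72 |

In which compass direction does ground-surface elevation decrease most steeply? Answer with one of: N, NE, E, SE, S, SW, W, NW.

S

With z = a·x + b·y + c and A as origin, the differences give:
  (-205)·a + 50·b = +1.71
  (-5)·a + (-55)·b = -2.20
Eliminate b (×(-55) and ×50, subtract): 11525·a = 15.950 → a = ∂z/∂x = +0.001384
Back-substitute: b = ∂z/∂y = +0.03987.
Steepest decrease is along −∇f = (-0.001384 E, -0.03987 N) → south.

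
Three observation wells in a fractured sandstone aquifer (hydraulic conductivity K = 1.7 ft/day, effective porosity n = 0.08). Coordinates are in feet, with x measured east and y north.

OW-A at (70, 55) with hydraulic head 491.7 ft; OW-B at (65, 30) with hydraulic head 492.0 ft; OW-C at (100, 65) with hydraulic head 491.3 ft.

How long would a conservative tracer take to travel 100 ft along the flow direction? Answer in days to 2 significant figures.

With h = a·x + b·y + c and OW-A as origin, the differences give:
  (-5)·a + (-25)·b = +0.3
  30·a + 10·b = -0.4
Eliminate b (×10 and ×(-25), subtract): 700·a = -7.00 → a = ∂h/∂x = -0.010000
Back-substitute: b = ∂h/∂y = -0.01000.
|∇h| = √(-0.010000² + -0.01000²) = 0.01414
Seepage velocity v = K·i/n = 1.7 × 0.01414 / 0.08 = 0.3005 ft/day.
t = 100 / 0.3005 = 332.8 days.

330 days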